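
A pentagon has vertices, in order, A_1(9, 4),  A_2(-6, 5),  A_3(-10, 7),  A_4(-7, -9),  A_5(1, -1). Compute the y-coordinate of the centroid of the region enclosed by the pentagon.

106/245

Apply the shoelace (surveyor's) formula. First the cross-terms c_i = x_i·y_{i+1} − x_{i+1}·y_i:
  69, 8, 139, 16, 13  ⇒  2A = 245, A = 122.5.
Then Σ (y_i + y_{i+1})·c_i = 318, so ȳ = 318 / (6·122.5) = 106/245.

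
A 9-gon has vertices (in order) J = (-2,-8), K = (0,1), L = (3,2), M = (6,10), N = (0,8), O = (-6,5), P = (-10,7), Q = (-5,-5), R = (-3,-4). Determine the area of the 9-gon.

111.5

Apply the shoelace (surveyor's) formula: 2A = Σ (x_i·y_{i+1} − x_{i+1}·y_i), indices taken mod 9.
Σ = (-2) + (-3) + (18) + (48) + (48) + (8) + (85) + (5) + (16) = 223
Area = |Σ|/2 = 111.5.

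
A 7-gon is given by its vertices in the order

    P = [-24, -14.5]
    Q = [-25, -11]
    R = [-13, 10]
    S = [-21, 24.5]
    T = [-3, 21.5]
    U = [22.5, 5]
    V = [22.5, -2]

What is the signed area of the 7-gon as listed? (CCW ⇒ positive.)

P→Q: (-24)(-11) − (-25)(-14.5) = -98.5
Q→R: (-25)(10) − (-13)(-11) = -393
R→S: (-13)(24.5) − (-21)(10) = -108.5
S→T: (-21)(21.5) − (-3)(24.5) = -378
T→U: (-3)(5) − (22.5)(21.5) = -498.75
U→V: (22.5)(-2) − (22.5)(5) = -157.5
V→P: (22.5)(-14.5) − (-24)(-2) = -374.25
Σ = -2008.5
Signed area = Σ/2 = -1004.25 (negative ⇒ clockwise traversal).

-1004.25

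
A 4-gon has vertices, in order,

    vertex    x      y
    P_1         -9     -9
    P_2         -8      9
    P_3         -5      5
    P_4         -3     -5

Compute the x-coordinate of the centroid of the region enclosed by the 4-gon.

-1216/189

Apply Gauss's area formula. First the cross-terms c_i = x_i·y_{i+1} − x_{i+1}·y_i:
  -153, 5, 40, -18  ⇒  2A = -126, A = -63.
Then Σ (x_i + x_{i+1})·c_i = 2432, so x̄ = 2432 / (6·(-63)) = -1216/189.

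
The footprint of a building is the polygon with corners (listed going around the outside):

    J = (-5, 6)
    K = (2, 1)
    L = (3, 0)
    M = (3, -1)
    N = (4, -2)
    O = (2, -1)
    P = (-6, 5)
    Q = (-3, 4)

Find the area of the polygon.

Apply the shoelace (surveyor's) formula: 2A = Σ (x_i·y_{i+1} − x_{i+1}·y_i), indices taken mod 8.
Cross-terms: -17, -3, -3, -2, 0, 4, -9, 2  ⇒  Σ = -28
Area = |Σ|/2 = 14.

14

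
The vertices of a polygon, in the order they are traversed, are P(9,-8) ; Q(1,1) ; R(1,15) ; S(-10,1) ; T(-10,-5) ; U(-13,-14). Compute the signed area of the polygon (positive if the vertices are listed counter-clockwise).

Apply the shoelace (surveyor's) formula: 2A = Σ (x_i·y_{i+1} − x_{i+1}·y_i), indices taken mod 6.
P→Q: (9)(1) − (1)(-8) = 17
Q→R: (1)(15) − (1)(1) = 14
R→S: (1)(1) − (-10)(15) = 151
S→T: (-10)(-5) − (-10)(1) = 60
T→U: (-10)(-14) − (-13)(-5) = 75
U→P: (-13)(-8) − (9)(-14) = 230
Σ = 547
Signed area = Σ/2 = 273.5 (positive ⇒ counter-clockwise traversal).

273.5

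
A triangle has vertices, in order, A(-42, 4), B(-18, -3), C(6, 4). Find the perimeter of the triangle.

98

|AB| = √((24)² + (-7)²) = √625 = 25
|BC| = √((24)² + (7)²) = √625 = 25
|CA| = √((-48)² + (0)²) = √2304 = 48
Perimeter = 25 + 25 + 48 = 98.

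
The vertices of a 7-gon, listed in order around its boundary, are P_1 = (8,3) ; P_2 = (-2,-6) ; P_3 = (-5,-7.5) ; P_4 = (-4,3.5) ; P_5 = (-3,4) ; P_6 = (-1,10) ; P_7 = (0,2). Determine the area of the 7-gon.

Σ = (-42) + (-15) + (-47.5) + (-5.5) + (-26) + (-2) + (-16) = -154
Area = |Σ|/2 = 77.

77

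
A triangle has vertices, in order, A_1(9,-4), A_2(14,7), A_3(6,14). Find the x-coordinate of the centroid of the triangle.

29/3

Apply the shoelace formula. First the cross-terms c_i = x_i·y_{i+1} − x_{i+1}·y_i:
  119, 154, -150  ⇒  2A = 123, A = 61.5.
Then Σ (x_i + x_{i+1})·c_i = 3567, so x̄ = 3567 / (6·61.5) = 29/3.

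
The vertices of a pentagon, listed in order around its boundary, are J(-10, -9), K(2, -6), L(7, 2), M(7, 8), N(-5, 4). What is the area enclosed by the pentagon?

159.5

Apply the shoelace formula: 2A = Σ (x_i·y_{i+1} − x_{i+1}·y_i), indices taken mod 5.
J→K: (-10)(-6) − (2)(-9) = 78
K→L: (2)(2) − (7)(-6) = 46
L→M: (7)(8) − (7)(2) = 42
M→N: (7)(4) − (-5)(8) = 68
N→J: (-5)(-9) − (-10)(4) = 85
Σ = 319
Area = |Σ|/2 = 159.5.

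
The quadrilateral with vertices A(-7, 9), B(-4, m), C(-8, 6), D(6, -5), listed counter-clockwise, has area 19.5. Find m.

The doubled signed area Σ (x_i y_{i+1} − x_{i+1} y_i) is linear in m.
With m=0 it equals 35; the coefficient of m is 1 (from the two edges through B).
So 1·m + 35 = 2·19.5 = 39 ⇒ m = 4.

4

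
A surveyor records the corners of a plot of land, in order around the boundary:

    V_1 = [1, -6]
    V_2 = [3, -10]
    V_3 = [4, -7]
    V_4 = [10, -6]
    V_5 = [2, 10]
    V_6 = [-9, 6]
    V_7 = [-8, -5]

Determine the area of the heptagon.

Apply the shoelace formula: 2A = Σ (x_i·y_{i+1} − x_{i+1}·y_i), indices taken mod 7.
V_1→V_2: (1)(-10) − (3)(-6) = 8
V_2→V_3: (3)(-7) − (4)(-10) = 19
V_3→V_4: (4)(-6) − (10)(-7) = 46
V_4→V_5: (10)(10) − (2)(-6) = 112
V_5→V_6: (2)(6) − (-9)(10) = 102
V_6→V_7: (-9)(-5) − (-8)(6) = 93
V_7→V_1: (-8)(-6) − (1)(-5) = 53
Σ = 433
Area = |Σ|/2 = 216.5.

216.5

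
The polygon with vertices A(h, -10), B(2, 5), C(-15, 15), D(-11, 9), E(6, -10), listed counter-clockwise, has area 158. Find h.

11

The doubled signed area Σ (x_i y_{i+1} − x_{i+1} y_i) is linear in h.
With h=0 it equals 151; the coefficient of h is 15 (from the two edges through A).
So 15·h + 151 = 2·158 = 316 ⇒ h = 11.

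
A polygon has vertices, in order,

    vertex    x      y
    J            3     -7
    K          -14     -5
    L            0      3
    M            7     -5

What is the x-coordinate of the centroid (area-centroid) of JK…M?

-32/15

Apply the shoelace (surveyor's) formula. First the cross-terms c_i = x_i·y_{i+1} − x_{i+1}·y_i:
  -113, -42, -21, -34  ⇒  2A = -210, A = -105.
Then Σ (x_i + x_{i+1})·c_i = 1344, so x̄ = 1344 / (6·(-105)) = -32/15.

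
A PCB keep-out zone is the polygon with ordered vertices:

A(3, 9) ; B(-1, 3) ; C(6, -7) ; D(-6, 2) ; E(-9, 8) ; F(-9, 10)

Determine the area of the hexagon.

Apply the surveyor's formula: 2A = Σ (x_i·y_{i+1} − x_{i+1}·y_i), indices taken mod 6.
Σ = (18) + (-11) + (-30) + (-30) + (-18) + (-111) = -182
Area = |Σ|/2 = 91.

91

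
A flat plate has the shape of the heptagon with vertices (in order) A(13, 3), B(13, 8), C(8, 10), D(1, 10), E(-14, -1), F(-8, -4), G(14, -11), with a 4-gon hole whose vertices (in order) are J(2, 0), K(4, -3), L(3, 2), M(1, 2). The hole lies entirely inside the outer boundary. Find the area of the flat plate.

353

Outer boundary:
Apply the surveyor's formula: 2A = Σ (x_i·y_{i+1} − x_{i+1}·y_i), indices taken mod 7.
Σ = (65) + (66) + (70) + (139) + (48) + (144) + (185) = 717
Area = |Σ|/2 = 358.5.
Hole:
J→K: (2)(-3) − (4)(0) = -6
K→L: (4)(2) − (3)(-3) = 17
L→M: (3)(2) − (1)(2) = 4
M→J: (1)(0) − (2)(2) = -4
Σ = 11
Area = |Σ|/2 = 5.5.
Net area = 358.5 − 5.5 = 353.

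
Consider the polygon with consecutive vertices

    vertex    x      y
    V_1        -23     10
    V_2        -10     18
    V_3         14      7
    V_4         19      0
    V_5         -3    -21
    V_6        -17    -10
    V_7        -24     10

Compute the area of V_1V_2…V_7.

957.5

Cross-terms: -314, -322, -133, -399, -327, -410, -10  ⇒  Σ = -1915
Area = |Σ|/2 = 957.5.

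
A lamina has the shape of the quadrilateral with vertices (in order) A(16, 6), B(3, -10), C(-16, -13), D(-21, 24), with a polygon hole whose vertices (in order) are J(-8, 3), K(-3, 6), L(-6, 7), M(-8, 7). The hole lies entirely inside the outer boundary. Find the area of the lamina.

Outer boundary:
Apply the surveyor's formula: 2A = Σ (x_i·y_{i+1} − x_{i+1}·y_i), indices taken mod 4.
A→B: (16)(-10) − (3)(6) = -178
B→C: (3)(-13) − (-16)(-10) = -199
C→D: (-16)(24) − (-21)(-13) = -657
D→A: (-21)(6) − (16)(24) = -510
Σ = -1544
Area = |Σ|/2 = 772.
Hole:
Apply the surveyor's formula: 2A = Σ (x_i·y_{i+1} − x_{i+1}·y_i), indices taken mod 4.
Cross-terms: -39, 15, 14, 32  ⇒  Σ = 22
Area = |Σ|/2 = 11.
Net area = 772 − 11 = 761.

761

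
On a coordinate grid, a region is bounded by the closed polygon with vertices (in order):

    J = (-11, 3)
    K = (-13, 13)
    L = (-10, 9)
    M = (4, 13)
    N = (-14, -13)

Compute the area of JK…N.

156

Apply the shoelace (surveyor's) formula: 2A = Σ (x_i·y_{i+1} − x_{i+1}·y_i), indices taken mod 5.
J→K: (-11)(13) − (-13)(3) = -104
K→L: (-13)(9) − (-10)(13) = 13
L→M: (-10)(13) − (4)(9) = -166
M→N: (4)(-13) − (-14)(13) = 130
N→J: (-14)(3) − (-11)(-13) = -185
Σ = -312
Area = |Σ|/2 = 156.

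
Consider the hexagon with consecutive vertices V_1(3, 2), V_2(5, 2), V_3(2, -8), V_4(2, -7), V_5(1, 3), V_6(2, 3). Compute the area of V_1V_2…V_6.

Apply Gauss's area formula: 2A = Σ (x_i·y_{i+1} − x_{i+1}·y_i), indices taken mod 6.
Σ = (-4) + (-44) + (2) + (13) + (-3) + (-5) = -41
Area = |Σ|/2 = 20.5.

20.5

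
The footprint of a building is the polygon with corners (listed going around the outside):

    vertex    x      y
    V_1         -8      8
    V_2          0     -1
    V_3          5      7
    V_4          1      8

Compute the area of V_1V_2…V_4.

59

Apply Gauss's area formula: 2A = Σ (x_i·y_{i+1} − x_{i+1}·y_i), indices taken mod 4.
Σ = (8) + (5) + (33) + (72) = 118
Area = |Σ|/2 = 59.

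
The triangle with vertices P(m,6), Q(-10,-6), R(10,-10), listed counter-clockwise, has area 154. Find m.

7

Write out the shoelace sum; only the two edges meeting at P involve m:
2·Area = [(10·6 − m·(-10)) + (m·(-6) − (-10)·6)] + 160
       = 4·m + 280 = 308
⇒ m = 7.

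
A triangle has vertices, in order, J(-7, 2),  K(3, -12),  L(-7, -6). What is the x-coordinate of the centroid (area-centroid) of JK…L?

-11/3

Apply Gauss's area formula. First the cross-terms c_i = x_i·y_{i+1} − x_{i+1}·y_i:
  78, -102, -56  ⇒  2A = -80, A = -40.
Then Σ (x_i + x_{i+1})·c_i = 880, so x̄ = 880 / (6·(-40)) = -11/3.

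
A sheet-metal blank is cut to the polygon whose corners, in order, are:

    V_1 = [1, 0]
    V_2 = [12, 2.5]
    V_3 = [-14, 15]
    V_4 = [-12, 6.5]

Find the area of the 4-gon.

Apply the shoelace (surveyor's) formula: 2A = Σ (x_i·y_{i+1} − x_{i+1}·y_i), indices taken mod 4.
V_1→V_2: (1)(2.5) − (12)(0) = 2.5
V_2→V_3: (12)(15) − (-14)(2.5) = 215
V_3→V_4: (-14)(6.5) − (-12)(15) = 89
V_4→V_1: (-12)(0) − (1)(6.5) = -6.5
Σ = 300
Area = |Σ|/2 = 150.

150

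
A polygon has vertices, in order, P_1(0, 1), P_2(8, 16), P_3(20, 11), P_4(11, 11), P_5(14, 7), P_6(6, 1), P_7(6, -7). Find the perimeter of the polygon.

72

|P_1P_2| = √((8)² + (15)²) = √289 = 17
|P_2P_3| = √((12)² + (-5)²) = √169 = 13
|P_3P_4| = √((-9)² + (0)²) = √81 = 9
|P_4P_5| = √((3)² + (-4)²) = √25 = 5
|P_5P_6| = √((-8)² + (-6)²) = √100 = 10
|P_6P_7| = √((0)² + (-8)²) = √64 = 8
|P_7P_1| = √((-6)² + (8)²) = √100 = 10
Perimeter = 17 + 13 + 9 + 5 + 10 + 8 + 10 = 72.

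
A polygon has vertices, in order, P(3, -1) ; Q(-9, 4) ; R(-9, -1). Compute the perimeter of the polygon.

30

|PQ| = √((-12)² + (5)²) = √169 = 13
|QR| = √((0)² + (-5)²) = √25 = 5
|RP| = √((12)² + (0)²) = √144 = 12
Perimeter = 13 + 5 + 12 = 30.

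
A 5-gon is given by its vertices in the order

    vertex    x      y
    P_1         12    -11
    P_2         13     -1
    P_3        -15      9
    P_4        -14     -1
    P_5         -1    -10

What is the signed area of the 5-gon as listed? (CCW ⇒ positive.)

322

Apply the shoelace formula: 2A = Σ (x_i·y_{i+1} − x_{i+1}·y_i), indices taken mod 5.
Σ = (131) + (102) + (141) + (139) + (131) = 644
Signed area = Σ/2 = 322 (positive ⇒ counter-clockwise traversal).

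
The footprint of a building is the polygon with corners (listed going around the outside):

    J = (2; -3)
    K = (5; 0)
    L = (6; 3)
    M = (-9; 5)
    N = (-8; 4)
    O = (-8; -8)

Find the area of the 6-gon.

113.5

Σ = (15) + (15) + (57) + (4) + (96) + (40) = 227
Area = |Σ|/2 = 113.5.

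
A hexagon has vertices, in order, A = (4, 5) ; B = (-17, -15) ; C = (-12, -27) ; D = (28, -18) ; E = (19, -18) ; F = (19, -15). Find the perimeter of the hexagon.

120

|AB| = √((-21)² + (-20)²) = √841 = 29
|BC| = √((5)² + (-12)²) = √169 = 13
|CD| = √((40)² + (9)²) = √1681 = 41
|DE| = √((-9)² + (0)²) = √81 = 9
|EF| = √((0)² + (3)²) = √9 = 3
|FA| = √((-15)² + (20)²) = √625 = 25
Perimeter = 29 + 13 + 41 + 9 + 3 + 25 = 120.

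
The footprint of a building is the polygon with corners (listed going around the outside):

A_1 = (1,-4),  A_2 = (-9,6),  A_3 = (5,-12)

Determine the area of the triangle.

A_1→A_2: (1)(6) − (-9)(-4) = -30
A_2→A_3: (-9)(-12) − (5)(6) = 78
A_3→A_1: (5)(-4) − (1)(-12) = -8
Σ = 40
Area = |Σ|/2 = 20.

20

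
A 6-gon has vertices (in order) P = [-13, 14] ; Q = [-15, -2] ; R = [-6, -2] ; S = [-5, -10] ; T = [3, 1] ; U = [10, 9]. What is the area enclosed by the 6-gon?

301.5

Apply Gauss's area formula: 2A = Σ (x_i·y_{i+1} − x_{i+1}·y_i), indices taken mod 6.
Σ = (236) + (18) + (50) + (25) + (17) + (257) = 603
Area = |Σ|/2 = 301.5.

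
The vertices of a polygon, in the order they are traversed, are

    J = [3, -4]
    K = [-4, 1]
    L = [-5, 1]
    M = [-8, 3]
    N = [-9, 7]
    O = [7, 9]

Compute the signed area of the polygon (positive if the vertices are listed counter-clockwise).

Apply the shoelace (surveyor's) formula: 2A = Σ (x_i·y_{i+1} − x_{i+1}·y_i), indices taken mod 6.
J→K: (3)(1) − (-4)(-4) = -13
K→L: (-4)(1) − (-5)(1) = 1
L→M: (-5)(3) − (-8)(1) = -7
M→N: (-8)(7) − (-9)(3) = -29
N→O: (-9)(9) − (7)(7) = -130
O→J: (7)(-4) − (3)(9) = -55
Σ = -233
Signed area = Σ/2 = -116.5 (negative ⇒ clockwise traversal).

-116.5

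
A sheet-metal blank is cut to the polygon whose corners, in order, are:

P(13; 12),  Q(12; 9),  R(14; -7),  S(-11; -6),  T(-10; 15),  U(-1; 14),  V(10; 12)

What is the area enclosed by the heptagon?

468

Apply the shoelace formula: 2A = Σ (x_i·y_{i+1} − x_{i+1}·y_i), indices taken mod 7.
Σ = (-27) + (-210) + (-161) + (-225) + (-125) + (-152) + (-36) = -936
Area = |Σ|/2 = 468.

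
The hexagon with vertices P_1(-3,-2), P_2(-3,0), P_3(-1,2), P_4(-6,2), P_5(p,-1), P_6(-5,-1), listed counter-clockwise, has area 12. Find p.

-6

The doubled signed area Σ (x_i y_{i+1} − x_{i+1} y_i) is linear in p.
With p=0 it equals 6; the coefficient of p is -3 (from the two edges through P_5).
So -3·p + 6 = 2·12 = 24 ⇒ p = -6.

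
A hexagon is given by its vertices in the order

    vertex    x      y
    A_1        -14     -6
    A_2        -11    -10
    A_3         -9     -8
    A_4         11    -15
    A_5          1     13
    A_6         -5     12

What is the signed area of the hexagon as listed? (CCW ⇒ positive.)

Σ = (74) + (-2) + (223) + (158) + (77) + (198) = 728
Signed area = Σ/2 = 364 (positive ⇒ counter-clockwise traversal).

364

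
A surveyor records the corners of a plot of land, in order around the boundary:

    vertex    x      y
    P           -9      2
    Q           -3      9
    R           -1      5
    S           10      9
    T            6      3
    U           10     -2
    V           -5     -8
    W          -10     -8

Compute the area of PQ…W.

P→Q: (-9)(9) − (-3)(2) = -75
Q→R: (-3)(5) − (-1)(9) = -6
R→S: (-1)(9) − (10)(5) = -59
S→T: (10)(3) − (6)(9) = -24
T→U: (6)(-2) − (10)(3) = -42
U→V: (10)(-8) − (-5)(-2) = -90
V→W: (-5)(-8) − (-10)(-8) = -40
W→P: (-10)(2) − (-9)(-8) = -92
Σ = -428
Area = |Σ|/2 = 214.

214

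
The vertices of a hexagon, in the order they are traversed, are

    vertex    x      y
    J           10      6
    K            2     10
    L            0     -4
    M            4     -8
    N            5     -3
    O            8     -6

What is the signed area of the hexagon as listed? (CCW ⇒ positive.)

Σ = (88) + (-8) + (16) + (28) + (-6) + (108) = 226
Signed area = Σ/2 = 113 (positive ⇒ counter-clockwise traversal).

113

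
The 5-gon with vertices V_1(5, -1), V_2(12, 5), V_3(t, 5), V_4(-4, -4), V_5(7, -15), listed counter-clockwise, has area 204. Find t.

The doubled signed area Σ (x_i y_{i+1} − x_{i+1} y_i) is linear in t.
With t=0 it equals 273; the coefficient of t is -9 (from the two edges through V_3).
So -9·t + 273 = 2·204 = 408 ⇒ t = -15.

-15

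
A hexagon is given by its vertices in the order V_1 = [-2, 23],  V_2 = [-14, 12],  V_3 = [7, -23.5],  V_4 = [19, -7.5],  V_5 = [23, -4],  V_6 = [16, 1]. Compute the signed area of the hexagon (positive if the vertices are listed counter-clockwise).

Apply the shoelace formula: 2A = Σ (x_i·y_{i+1} − x_{i+1}·y_i), indices taken mod 6.
Σ = (298) + (245) + (394) + (96.5) + (87) + (370) = 1490.5
Signed area = Σ/2 = 745.25 (positive ⇒ counter-clockwise traversal).

745.25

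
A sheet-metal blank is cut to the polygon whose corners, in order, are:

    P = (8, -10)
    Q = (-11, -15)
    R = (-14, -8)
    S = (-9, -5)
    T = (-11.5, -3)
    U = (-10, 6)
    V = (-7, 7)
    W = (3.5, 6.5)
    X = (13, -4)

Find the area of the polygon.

389

Cross-terms: -230, -122, -2, -30.5, -99, -28, -70, -98.5, -98  ⇒  Σ = -778
Area = |Σ|/2 = 389.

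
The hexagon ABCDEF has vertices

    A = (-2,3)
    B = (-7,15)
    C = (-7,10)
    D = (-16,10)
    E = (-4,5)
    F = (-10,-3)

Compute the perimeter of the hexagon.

60

|AB| = √((-5)² + (12)²) = √169 = 13
|BC| = √((0)² + (-5)²) = √25 = 5
|CD| = √((-9)² + (0)²) = √81 = 9
|DE| = √((12)² + (-5)²) = √169 = 13
|EF| = √((-6)² + (-8)²) = √100 = 10
|FA| = √((8)² + (6)²) = √100 = 10
Perimeter = 13 + 5 + 9 + 13 + 10 + 10 = 60.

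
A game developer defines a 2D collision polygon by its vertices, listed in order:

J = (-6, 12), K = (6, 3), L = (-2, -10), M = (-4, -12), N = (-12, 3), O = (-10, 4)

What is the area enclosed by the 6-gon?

J→K: (-6)(3) − (6)(12) = -90
K→L: (6)(-10) − (-2)(3) = -54
L→M: (-2)(-12) − (-4)(-10) = -16
M→N: (-4)(3) − (-12)(-12) = -156
N→O: (-12)(4) − (-10)(3) = -18
O→J: (-10)(12) − (-6)(4) = -96
Σ = -430
Area = |Σ|/2 = 215.

215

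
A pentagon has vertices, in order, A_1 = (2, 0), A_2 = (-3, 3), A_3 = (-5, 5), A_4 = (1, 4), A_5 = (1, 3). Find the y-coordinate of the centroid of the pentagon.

116/39

Apply Gauss's area formula. First the cross-terms c_i = x_i·y_{i+1} − x_{i+1}·y_i:
  6, 0, -25, -1, -6  ⇒  2A = -26, A = -13.
Then Σ (y_i + y_{i+1})·c_i = -232, so ȳ = -232 / (6·(-13)) = 116/39.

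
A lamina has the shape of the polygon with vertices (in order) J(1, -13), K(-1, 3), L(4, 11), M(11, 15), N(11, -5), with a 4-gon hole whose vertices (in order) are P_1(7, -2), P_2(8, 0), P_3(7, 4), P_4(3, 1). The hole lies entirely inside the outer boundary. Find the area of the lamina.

Outer boundary:
Σ = (-10) + (-23) + (-61) + (-220) + (-138) = -452
Area = |Σ|/2 = 226.
Hole:
Apply Gauss's area formula: 2A = Σ (x_i·y_{i+1} − x_{i+1}·y_i), indices taken mod 4.
Σ = (16) + (32) + (-5) + (-13) = 30
Area = |Σ|/2 = 15.
Net area = 226 − 15 = 211.

211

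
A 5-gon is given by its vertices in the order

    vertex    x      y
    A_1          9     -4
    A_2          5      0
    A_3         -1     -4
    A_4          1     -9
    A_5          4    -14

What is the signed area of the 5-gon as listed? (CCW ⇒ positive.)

Apply the surveyor's formula: 2A = Σ (x_i·y_{i+1} − x_{i+1}·y_i), indices taken mod 5.
Σ = (20) + (-20) + (13) + (22) + (110) = 145
Signed area = Σ/2 = 72.5 (positive ⇒ counter-clockwise traversal).

72.5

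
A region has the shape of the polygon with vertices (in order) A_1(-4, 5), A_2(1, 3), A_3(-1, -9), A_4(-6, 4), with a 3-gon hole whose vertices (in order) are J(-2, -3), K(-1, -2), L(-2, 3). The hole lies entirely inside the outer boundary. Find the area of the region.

Outer boundary:
Cross-terms: -17, -6, -58, -14  ⇒  Σ = -95
Area = |Σ|/2 = 47.5.
Hole:
J→K: (-2)(-2) − (-1)(-3) = 1
K→L: (-1)(3) − (-2)(-2) = -7
L→J: (-2)(-3) − (-2)(3) = 12
Σ = 6
Area = |Σ|/2 = 3.
Net area = 47.5 − 3 = 44.5.

44.5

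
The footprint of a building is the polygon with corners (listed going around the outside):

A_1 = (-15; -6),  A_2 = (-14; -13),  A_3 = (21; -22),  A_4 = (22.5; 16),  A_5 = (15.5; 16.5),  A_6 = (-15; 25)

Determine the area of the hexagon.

Cross-terms: 111, 581, 831, 123.25, 635, 465  ⇒  Σ = 2746.25
Area = |Σ|/2 = 1373.125.

1373.125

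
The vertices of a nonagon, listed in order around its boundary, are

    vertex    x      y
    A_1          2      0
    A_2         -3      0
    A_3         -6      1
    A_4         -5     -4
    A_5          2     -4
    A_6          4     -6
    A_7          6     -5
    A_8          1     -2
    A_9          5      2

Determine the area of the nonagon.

Apply the surveyor's formula: 2A = Σ (x_i·y_{i+1} − x_{i+1}·y_i), indices taken mod 9.
A_1→A_2: (2)(0) − (-3)(0) = 0
A_2→A_3: (-3)(1) − (-6)(0) = -3
A_3→A_4: (-6)(-4) − (-5)(1) = 29
A_4→A_5: (-5)(-4) − (2)(-4) = 28
A_5→A_6: (2)(-6) − (4)(-4) = 4
A_6→A_7: (4)(-5) − (6)(-6) = 16
A_7→A_8: (6)(-2) − (1)(-5) = -7
A_8→A_9: (1)(2) − (5)(-2) = 12
A_9→A_1: (5)(0) − (2)(2) = -4
Σ = 75
Area = |Σ|/2 = 37.5.

37.5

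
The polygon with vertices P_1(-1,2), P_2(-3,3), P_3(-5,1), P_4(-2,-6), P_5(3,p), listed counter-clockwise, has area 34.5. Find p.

The doubled signed area Σ (x_i y_{i+1} − x_{i+1} y_i) is linear in p.
With p=0 it equals 71; the coefficient of p is -1 (from the two edges through P_5).
So -1·p + 71 = 2·34.5 = 69 ⇒ p = 2.

2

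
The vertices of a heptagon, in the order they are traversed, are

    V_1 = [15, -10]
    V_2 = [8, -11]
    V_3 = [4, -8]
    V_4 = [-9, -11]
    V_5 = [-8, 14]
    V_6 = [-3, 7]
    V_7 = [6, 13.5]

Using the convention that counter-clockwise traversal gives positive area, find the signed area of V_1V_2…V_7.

-397

Apply Gauss's area formula: 2A = Σ (x_i·y_{i+1} − x_{i+1}·y_i), indices taken mod 7.
V_1→V_2: (15)(-11) − (8)(-10) = -85
V_2→V_3: (8)(-8) − (4)(-11) = -20
V_3→V_4: (4)(-11) − (-9)(-8) = -116
V_4→V_5: (-9)(14) − (-8)(-11) = -214
V_5→V_6: (-8)(7) − (-3)(14) = -14
V_6→V_7: (-3)(13.5) − (6)(7) = -82.5
V_7→V_1: (6)(-10) − (15)(13.5) = -262.5
Σ = -794
Signed area = Σ/2 = -397 (negative ⇒ clockwise traversal).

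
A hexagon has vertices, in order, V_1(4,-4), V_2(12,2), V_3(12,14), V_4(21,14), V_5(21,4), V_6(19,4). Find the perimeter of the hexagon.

60

|V_1V_2| = √((8)² + (6)²) = √100 = 10
|V_2V_3| = √((0)² + (12)²) = √144 = 12
|V_3V_4| = √((9)² + (0)²) = √81 = 9
|V_4V_5| = √((0)² + (-10)²) = √100 = 10
|V_5V_6| = √((-2)² + (0)²) = √4 = 2
|V_6V_1| = √((-15)² + (-8)²) = √289 = 17
Perimeter = 10 + 12 + 9 + 10 + 2 + 17 = 60.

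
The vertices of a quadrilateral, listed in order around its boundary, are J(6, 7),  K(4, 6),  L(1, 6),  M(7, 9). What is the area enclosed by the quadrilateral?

Σ = (8) + (18) + (-33) + (-5) = -12
Area = |Σ|/2 = 6.

6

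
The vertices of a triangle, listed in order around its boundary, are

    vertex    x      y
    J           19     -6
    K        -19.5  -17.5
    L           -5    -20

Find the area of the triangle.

131.5

Cross-terms: -449.5, 302.5, 410  ⇒  Σ = 263
Area = |Σ|/2 = 131.5.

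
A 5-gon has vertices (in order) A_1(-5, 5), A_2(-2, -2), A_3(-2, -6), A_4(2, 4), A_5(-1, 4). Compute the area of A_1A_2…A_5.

Apply the surveyor's formula: 2A = Σ (x_i·y_{i+1} − x_{i+1}·y_i), indices taken mod 5.
Σ = (20) + (8) + (4) + (12) + (15) = 59
Area = |Σ|/2 = 29.5.

29.5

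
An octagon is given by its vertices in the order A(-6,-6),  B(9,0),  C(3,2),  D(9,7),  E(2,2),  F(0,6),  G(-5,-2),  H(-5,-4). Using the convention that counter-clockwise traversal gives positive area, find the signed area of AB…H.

68.5

Apply the shoelace formula: 2A = Σ (x_i·y_{i+1} − x_{i+1}·y_i), indices taken mod 8.
Cross-terms: 54, 18, 3, 4, 12, 30, 10, 6  ⇒  Σ = 137
Signed area = Σ/2 = 68.5 (positive ⇒ counter-clockwise traversal).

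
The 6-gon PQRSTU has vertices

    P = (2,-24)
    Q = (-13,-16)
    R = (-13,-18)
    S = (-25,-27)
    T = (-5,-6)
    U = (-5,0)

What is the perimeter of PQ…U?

94

|PQ| = √((-15)² + (8)²) = √289 = 17
|QR| = √((0)² + (-2)²) = √4 = 2
|RS| = √((-12)² + (-9)²) = √225 = 15
|ST| = √((20)² + (21)²) = √841 = 29
|TU| = √((0)² + (6)²) = √36 = 6
|UP| = √((7)² + (-24)²) = √625 = 25
Perimeter = 17 + 2 + 15 + 29 + 6 + 25 = 94.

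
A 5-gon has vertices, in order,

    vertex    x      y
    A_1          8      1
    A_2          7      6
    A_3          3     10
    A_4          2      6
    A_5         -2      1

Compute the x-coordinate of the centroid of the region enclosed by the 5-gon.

Apply the surveyor's formula. First the cross-terms c_i = x_i·y_{i+1} − x_{i+1}·y_i:
  41, 52, -2, 14, -10  ⇒  2A = 95, A = 47.5.
Then Σ (x_i + x_{i+1})·c_i = 1065, so x̄ = 1065 / (6·47.5) = 71/19.

71/19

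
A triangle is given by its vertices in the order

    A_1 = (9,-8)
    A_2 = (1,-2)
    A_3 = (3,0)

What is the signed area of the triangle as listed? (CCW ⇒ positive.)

-14

Cross-terms: -10, 6, -24  ⇒  Σ = -28
Signed area = Σ/2 = -14 (negative ⇒ clockwise traversal).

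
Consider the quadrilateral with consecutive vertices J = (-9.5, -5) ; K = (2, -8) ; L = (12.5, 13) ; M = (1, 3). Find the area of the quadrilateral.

Σ = (86) + (126) + (24.5) + (23.5) = 260
Area = |Σ|/2 = 130.

130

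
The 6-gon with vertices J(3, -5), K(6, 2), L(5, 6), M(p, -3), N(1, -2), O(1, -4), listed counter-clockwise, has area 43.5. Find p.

-4

The doubled signed area Σ (x_i y_{i+1} − x_{i+1} y_i) is linear in p.
With p=0 it equals 55; the coefficient of p is -8 (from the two edges through M).
So -8·p + 55 = 2·43.5 = 87 ⇒ p = -4.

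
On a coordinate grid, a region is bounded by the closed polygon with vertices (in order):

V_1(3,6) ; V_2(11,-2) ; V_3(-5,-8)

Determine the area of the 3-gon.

88

Apply the shoelace formula: 2A = Σ (x_i·y_{i+1} − x_{i+1}·y_i), indices taken mod 3.
Cross-terms: -72, -98, -6  ⇒  Σ = -176
Area = |Σ|/2 = 88.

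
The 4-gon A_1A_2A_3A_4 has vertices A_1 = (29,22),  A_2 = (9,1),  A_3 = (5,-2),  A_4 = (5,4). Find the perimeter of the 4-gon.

70

|A_1A_2| = √((-20)² + (-21)²) = √841 = 29
|A_2A_3| = √((-4)² + (-3)²) = √25 = 5
|A_3A_4| = √((0)² + (6)²) = √36 = 6
|A_4A_1| = √((24)² + (18)²) = √900 = 30
Perimeter = 29 + 5 + 6 + 30 = 70.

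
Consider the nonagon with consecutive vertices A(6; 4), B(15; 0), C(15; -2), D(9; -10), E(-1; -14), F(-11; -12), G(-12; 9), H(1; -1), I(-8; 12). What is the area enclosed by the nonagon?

420

Apply the shoelace (surveyor's) formula: 2A = Σ (x_i·y_{i+1} − x_{i+1}·y_i), indices taken mod 9.
Σ = (-60) + (-30) + (-132) + (-136) + (-142) + (-243) + (3) + (4) + (-104) = -840
Area = |Σ|/2 = 420.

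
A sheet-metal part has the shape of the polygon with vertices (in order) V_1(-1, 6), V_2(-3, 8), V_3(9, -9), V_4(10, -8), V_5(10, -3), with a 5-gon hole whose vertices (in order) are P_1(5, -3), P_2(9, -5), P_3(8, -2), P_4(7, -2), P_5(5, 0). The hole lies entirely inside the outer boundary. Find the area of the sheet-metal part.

Outer boundary:
Σ = (10) + (-45) + (18) + (50) + (57) = 90
Area = |Σ|/2 = 45.
Hole:
Σ = (2) + (22) + (-2) + (10) + (-15) = 17
Area = |Σ|/2 = 8.5.
Net area = 45 − 8.5 = 36.5.

36.5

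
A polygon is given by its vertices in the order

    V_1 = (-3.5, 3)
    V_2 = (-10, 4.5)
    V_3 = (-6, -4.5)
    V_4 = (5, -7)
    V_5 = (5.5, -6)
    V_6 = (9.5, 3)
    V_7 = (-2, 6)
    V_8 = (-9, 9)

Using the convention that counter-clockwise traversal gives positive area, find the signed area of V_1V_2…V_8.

V_1→V_2: (-3.5)(4.5) − (-10)(3) = 14.25
V_2→V_3: (-10)(-4.5) − (-6)(4.5) = 72
V_3→V_4: (-6)(-7) − (5)(-4.5) = 64.5
V_4→V_5: (5)(-6) − (5.5)(-7) = 8.5
V_5→V_6: (5.5)(3) − (9.5)(-6) = 73.5
V_6→V_7: (9.5)(6) − (-2)(3) = 63
V_7→V_8: (-2)(9) − (-9)(6) = 36
V_8→V_1: (-9)(3) − (-3.5)(9) = 4.5
Σ = 336.25
Signed area = Σ/2 = 168.125 (positive ⇒ counter-clockwise traversal).

168.125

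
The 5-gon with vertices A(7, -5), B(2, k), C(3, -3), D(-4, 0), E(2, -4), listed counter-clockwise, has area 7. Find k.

Write out the shoelace sum; only the two edges meeting at B involve k:
2·Area = [(7·k − 2·(-5)) + (2·(-3) − 3·k)] + 22
       = 4·k + 26 = 14
⇒ k = -3.

-3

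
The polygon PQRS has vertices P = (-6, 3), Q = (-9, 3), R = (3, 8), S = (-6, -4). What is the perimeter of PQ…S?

38

|PQ| = √((-3)² + (0)²) = √9 = 3
|QR| = √((12)² + (5)²) = √169 = 13
|RS| = √((-9)² + (-12)²) = √225 = 15
|SP| = √((0)² + (7)²) = √49 = 7
Perimeter = 3 + 13 + 15 + 7 = 38.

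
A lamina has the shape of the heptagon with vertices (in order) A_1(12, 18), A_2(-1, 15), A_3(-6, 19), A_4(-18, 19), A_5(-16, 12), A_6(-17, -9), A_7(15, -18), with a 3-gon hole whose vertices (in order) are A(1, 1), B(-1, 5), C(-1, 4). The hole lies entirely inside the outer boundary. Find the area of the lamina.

Outer boundary:
Σ = (198) + (71) + (228) + (88) + (348) + (441) + (486) = 1860
Area = |Σ|/2 = 930.
Hole:
A→B: (1)(5) − (-1)(1) = 6
B→C: (-1)(4) − (-1)(5) = 1
C→A: (-1)(1) − (1)(4) = -5
Σ = 2
Area = |Σ|/2 = 1.
Net area = 930 − 1 = 929.

929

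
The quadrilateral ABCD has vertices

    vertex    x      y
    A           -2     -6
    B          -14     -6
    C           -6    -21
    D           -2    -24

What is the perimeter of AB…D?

52

|AB| = √((-12)² + (0)²) = √144 = 12
|BC| = √((8)² + (-15)²) = √289 = 17
|CD| = √((4)² + (-3)²) = √25 = 5
|DA| = √((0)² + (18)²) = √324 = 18
Perimeter = 12 + 17 + 5 + 18 = 52.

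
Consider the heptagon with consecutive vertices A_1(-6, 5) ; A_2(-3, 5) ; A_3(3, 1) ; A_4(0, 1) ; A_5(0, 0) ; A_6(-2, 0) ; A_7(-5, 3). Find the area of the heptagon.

21.5

Apply the surveyor's formula: 2A = Σ (x_i·y_{i+1} − x_{i+1}·y_i), indices taken mod 7.
A_1→A_2: (-6)(5) − (-3)(5) = -15
A_2→A_3: (-3)(1) − (3)(5) = -18
A_3→A_4: (3)(1) − (0)(1) = 3
A_4→A_5: (0)(0) − (0)(1) = 0
A_5→A_6: (0)(0) − (-2)(0) = 0
A_6→A_7: (-2)(3) − (-5)(0) = -6
A_7→A_1: (-5)(5) − (-6)(3) = -7
Σ = -43
Area = |Σ|/2 = 21.5.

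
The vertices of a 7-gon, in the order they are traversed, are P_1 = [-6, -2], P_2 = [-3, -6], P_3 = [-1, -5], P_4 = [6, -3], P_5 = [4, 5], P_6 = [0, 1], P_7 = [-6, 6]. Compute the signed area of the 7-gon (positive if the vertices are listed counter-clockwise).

86

Cross-terms: 30, 9, 33, 42, 4, 6, 48  ⇒  Σ = 172
Signed area = Σ/2 = 86 (positive ⇒ counter-clockwise traversal).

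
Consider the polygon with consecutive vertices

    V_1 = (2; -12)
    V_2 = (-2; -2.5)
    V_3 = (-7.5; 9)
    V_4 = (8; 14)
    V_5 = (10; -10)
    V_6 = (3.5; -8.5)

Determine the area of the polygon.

268.875

Apply the shoelace formula: 2A = Σ (x_i·y_{i+1} − x_{i+1}·y_i), indices taken mod 6.
Σ = (-29) + (-36.75) + (-177) + (-220) + (-50) + (-25) = -537.75
Area = |Σ|/2 = 268.875.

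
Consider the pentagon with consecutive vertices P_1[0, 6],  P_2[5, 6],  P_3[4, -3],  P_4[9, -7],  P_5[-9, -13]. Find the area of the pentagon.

152

Σ = (-30) + (-39) + (-1) + (-180) + (-54) = -304
Area = |Σ|/2 = 152.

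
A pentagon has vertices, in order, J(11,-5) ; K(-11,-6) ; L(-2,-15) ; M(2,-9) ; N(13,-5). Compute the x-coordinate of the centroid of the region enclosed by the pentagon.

-208/177

Apply the shoelace (surveyor's) formula. First the cross-terms c_i = x_i·y_{i+1} − x_{i+1}·y_i:
  -121, 153, 48, 107, -10  ⇒  2A = 177, A = 88.5.
Then Σ (x_i + x_{i+1})·c_i = -624, so x̄ = -624 / (6·88.5) = -208/177.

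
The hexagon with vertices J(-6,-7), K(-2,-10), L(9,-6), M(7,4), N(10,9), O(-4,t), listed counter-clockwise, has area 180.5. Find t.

3

Write out the shoelace sum; only the two edges meeting at O involve t:
2·Area = [(10·t − (-4)·9) + ((-4)·(-7) − (-6)·t)] + 249
       = 16·t + 313 = 361
⇒ t = 3.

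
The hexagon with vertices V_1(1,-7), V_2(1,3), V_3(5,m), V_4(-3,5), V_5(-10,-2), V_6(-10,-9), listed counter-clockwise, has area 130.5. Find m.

9

The doubled signed area Σ (x_i y_{i+1} − x_{i+1} y_i) is linear in m.
With m=0 it equals 225; the coefficient of m is 4 (from the two edges through V_3).
So 4·m + 225 = 2·130.5 = 261 ⇒ m = 9.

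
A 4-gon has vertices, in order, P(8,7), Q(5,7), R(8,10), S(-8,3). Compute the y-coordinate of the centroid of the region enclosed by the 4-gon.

248/39

Apply the shoelace formula. First the cross-terms c_i = x_i·y_{i+1} − x_{i+1}·y_i:
  21, -6, 104, -80  ⇒  2A = 39, A = 19.5.
Then Σ (y_i + y_{i+1})·c_i = 744, so ȳ = 744 / (6·19.5) = 248/39.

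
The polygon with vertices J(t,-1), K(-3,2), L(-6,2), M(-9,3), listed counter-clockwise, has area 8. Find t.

-4

Write out the shoelace sum; only the two edges meeting at J involve t:
2·Area = [((-9)·(-1) − t·3) + (t·2 − (-3)·(-1))] + 6
       = -1·t + 12 = 16
⇒ t = -4.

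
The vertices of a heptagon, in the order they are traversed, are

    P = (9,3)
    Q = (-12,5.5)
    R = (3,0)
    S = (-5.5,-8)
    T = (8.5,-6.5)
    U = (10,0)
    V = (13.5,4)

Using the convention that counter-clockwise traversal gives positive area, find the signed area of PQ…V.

129.125

Apply the surveyor's formula: 2A = Σ (x_i·y_{i+1} − x_{i+1}·y_i), indices taken mod 7.
Σ = (85.5) + (-16.5) + (-24) + (103.75) + (65) + (40) + (4.5) = 258.25
Signed area = Σ/2 = 129.125 (positive ⇒ counter-clockwise traversal).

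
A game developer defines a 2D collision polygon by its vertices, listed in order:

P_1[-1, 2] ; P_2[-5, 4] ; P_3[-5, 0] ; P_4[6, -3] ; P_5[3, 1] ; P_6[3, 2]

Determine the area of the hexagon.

33.5

Σ = (6) + (20) + (15) + (15) + (3) + (8) = 67
Area = |Σ|/2 = 33.5.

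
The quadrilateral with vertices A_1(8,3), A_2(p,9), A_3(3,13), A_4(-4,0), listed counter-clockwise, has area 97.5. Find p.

11

The doubled signed area Σ (x_i y_{i+1} − x_{i+1} y_i) is linear in p.
With p=0 it equals 85; the coefficient of p is 10 (from the two edges through A_2).
So 10·p + 85 = 2·97.5 = 195 ⇒ p = 11.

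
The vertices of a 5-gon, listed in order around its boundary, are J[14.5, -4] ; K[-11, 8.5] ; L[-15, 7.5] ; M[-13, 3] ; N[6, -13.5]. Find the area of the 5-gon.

Apply the shoelace formula: 2A = Σ (x_i·y_{i+1} − x_{i+1}·y_i), indices taken mod 5.
Σ = (79.25) + (45) + (52.5) + (157.5) + (171.75) = 506
Area = |Σ|/2 = 253.

253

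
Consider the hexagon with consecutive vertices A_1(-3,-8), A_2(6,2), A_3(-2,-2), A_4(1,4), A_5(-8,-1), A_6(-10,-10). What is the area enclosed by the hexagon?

89.5

Apply the surveyor's formula: 2A = Σ (x_i·y_{i+1} − x_{i+1}·y_i), indices taken mod 6.
Cross-terms: 42, -8, -6, 31, 70, 50  ⇒  Σ = 179
Area = |Σ|/2 = 89.5.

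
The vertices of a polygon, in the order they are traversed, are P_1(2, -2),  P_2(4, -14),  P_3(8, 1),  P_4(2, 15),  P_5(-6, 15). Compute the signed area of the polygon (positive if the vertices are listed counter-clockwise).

158

Apply the shoelace formula: 2A = Σ (x_i·y_{i+1} − x_{i+1}·y_i), indices taken mod 5.
Cross-terms: -20, 116, 118, 120, -18  ⇒  Σ = 316
Signed area = Σ/2 = 158 (positive ⇒ counter-clockwise traversal).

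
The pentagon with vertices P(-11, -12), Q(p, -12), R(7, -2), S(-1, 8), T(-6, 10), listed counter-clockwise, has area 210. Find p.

The doubled signed area Σ (x_i y_{i+1} − x_{i+1} y_i) is linear in p.
With p=0 it equals 490; the coefficient of p is 10 (from the two edges through Q).
So 10·p + 490 = 2·210 = 420 ⇒ p = -7.

-7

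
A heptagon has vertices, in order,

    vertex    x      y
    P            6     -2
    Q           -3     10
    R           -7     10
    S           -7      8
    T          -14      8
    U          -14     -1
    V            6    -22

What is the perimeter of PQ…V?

|PQ| = √((-9)² + (12)²) = √225 = 15
|QR| = √((-4)² + (0)²) = √16 = 4
|RS| = √((0)² + (-2)²) = √4 = 2
|ST| = √((-7)² + (0)²) = √49 = 7
|TU| = √((0)² + (-9)²) = √81 = 9
|UV| = √((20)² + (-21)²) = √841 = 29
|VP| = √((0)² + (20)²) = √400 = 20
Perimeter = 15 + 4 + 2 + 7 + 9 + 29 + 20 = 86.

86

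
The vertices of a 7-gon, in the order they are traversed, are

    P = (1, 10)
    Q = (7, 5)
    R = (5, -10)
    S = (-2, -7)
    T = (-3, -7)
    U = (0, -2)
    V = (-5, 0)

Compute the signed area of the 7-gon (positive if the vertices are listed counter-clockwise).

Apply the surveyor's formula: 2A = Σ (x_i·y_{i+1} − x_{i+1}·y_i), indices taken mod 7.
P→Q: (1)(5) − (7)(10) = -65
Q→R: (7)(-10) − (5)(5) = -95
R→S: (5)(-7) − (-2)(-10) = -55
S→T: (-2)(-7) − (-3)(-7) = -7
T→U: (-3)(-2) − (0)(-7) = 6
U→V: (0)(0) − (-5)(-2) = -10
V→P: (-5)(10) − (1)(0) = -50
Σ = -276
Signed area = Σ/2 = -138 (negative ⇒ clockwise traversal).

-138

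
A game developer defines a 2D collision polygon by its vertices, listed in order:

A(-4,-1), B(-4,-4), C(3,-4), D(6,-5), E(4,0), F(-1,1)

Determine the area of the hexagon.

A→B: (-4)(-4) − (-4)(-1) = 12
B→C: (-4)(-4) − (3)(-4) = 28
C→D: (3)(-5) − (6)(-4) = 9
D→E: (6)(0) − (4)(-5) = 20
E→F: (4)(1) − (-1)(0) = 4
F→A: (-1)(-1) − (-4)(1) = 5
Σ = 78
Area = |Σ|/2 = 39.

39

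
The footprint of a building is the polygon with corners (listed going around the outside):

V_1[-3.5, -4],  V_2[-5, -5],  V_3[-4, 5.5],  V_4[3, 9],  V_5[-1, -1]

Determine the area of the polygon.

48

Apply Gauss's area formula: 2A = Σ (x_i·y_{i+1} − x_{i+1}·y_i), indices taken mod 5.
Cross-terms: -2.5, -47.5, -52.5, 6, 0.5  ⇒  Σ = -96
Area = |Σ|/2 = 48.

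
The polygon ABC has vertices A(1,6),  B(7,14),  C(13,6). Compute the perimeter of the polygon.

|AB| = √((6)² + (8)²) = √100 = 10
|BC| = √((6)² + (-8)²) = √100 = 10
|CA| = √((-12)² + (0)²) = √144 = 12
Perimeter = 10 + 10 + 12 = 32.

32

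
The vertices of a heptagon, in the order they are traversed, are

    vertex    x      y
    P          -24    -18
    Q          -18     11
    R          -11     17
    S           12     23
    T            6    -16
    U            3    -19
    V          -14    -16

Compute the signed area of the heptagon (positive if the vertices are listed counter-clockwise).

Apply Gauss's area formula: 2A = Σ (x_i·y_{i+1} − x_{i+1}·y_i), indices taken mod 7.
P→Q: (-24)(11) − (-18)(-18) = -588
Q→R: (-18)(17) − (-11)(11) = -185
R→S: (-11)(23) − (12)(17) = -457
S→T: (12)(-16) − (6)(23) = -330
T→U: (6)(-19) − (3)(-16) = -66
U→V: (3)(-16) − (-14)(-19) = -314
V→P: (-14)(-18) − (-24)(-16) = -132
Σ = -2072
Signed area = Σ/2 = -1036 (negative ⇒ clockwise traversal).

-1036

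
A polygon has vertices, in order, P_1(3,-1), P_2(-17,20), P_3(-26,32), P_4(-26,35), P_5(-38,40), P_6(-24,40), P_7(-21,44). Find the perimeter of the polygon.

130

|P_1P_2| = √((-20)² + (21)²) = √841 = 29
|P_2P_3| = √((-9)² + (12)²) = √225 = 15
|P_3P_4| = √((0)² + (3)²) = √9 = 3
|P_4P_5| = √((-12)² + (5)²) = √169 = 13
|P_5P_6| = √((14)² + (0)²) = √196 = 14
|P_6P_7| = √((3)² + (4)²) = √25 = 5
|P_7P_1| = √((24)² + (-45)²) = √2601 = 51
Perimeter = 29 + 15 + 3 + 13 + 14 + 5 + 51 = 130.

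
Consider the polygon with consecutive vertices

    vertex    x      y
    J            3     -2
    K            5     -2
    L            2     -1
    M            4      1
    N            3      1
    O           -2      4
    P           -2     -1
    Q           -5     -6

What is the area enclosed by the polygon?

Apply the surveyor's formula: 2A = Σ (x_i·y_{i+1} − x_{i+1}·y_i), indices taken mod 8.
Σ = (4) + (-1) + (6) + (1) + (14) + (10) + (7) + (28) = 69
Area = |Σ|/2 = 34.5.

34.5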